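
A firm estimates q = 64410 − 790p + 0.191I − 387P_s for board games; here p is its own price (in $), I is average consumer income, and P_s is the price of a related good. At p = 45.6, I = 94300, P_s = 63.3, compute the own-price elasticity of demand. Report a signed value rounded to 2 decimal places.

At the given values, q = 64410 − 790(45.6) + 0.191(94300) − 387(63.3) = 21900.2.
∂q/∂p = −790.
E = (-790) × (45.6/21900.2) = -1.6449…

-1.64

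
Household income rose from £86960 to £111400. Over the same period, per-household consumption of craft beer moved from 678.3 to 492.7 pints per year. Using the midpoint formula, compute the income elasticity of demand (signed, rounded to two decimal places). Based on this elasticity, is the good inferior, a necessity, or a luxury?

%ΔQ = (492.7 − 678.3)/[( 678.3 + 492.7)/2] = -185.6/585.5 = -0.316994…
%ΔIncome = (111400 − 86960)/[( 86960 + 111400)/2] = 24440/99180 = 0.246420…
E_income = (-185.6/585.5) / (24440/99180) = -1.2863…
E_income < 0 ⇒ inferior good.

-1.29; inferior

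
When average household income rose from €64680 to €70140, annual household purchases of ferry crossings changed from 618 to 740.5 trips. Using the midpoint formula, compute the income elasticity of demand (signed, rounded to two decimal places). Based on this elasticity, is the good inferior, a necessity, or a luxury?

%ΔQ = (740.5 − 618)/[( 618 + 740.5)/2] = 122.5/679.25 = 0.180345…
%ΔIncome = (70140 − 64680)/[( 64680 + 70140)/2] = 5460/67410 = 0.080996…
E_income = (122.5/679.25) / (5460/67410) = 2.2265…
E_income > 1 ⇒ normal good, luxury.

2.23; luxury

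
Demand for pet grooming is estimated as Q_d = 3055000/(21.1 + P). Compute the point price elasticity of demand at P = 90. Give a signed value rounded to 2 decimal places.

-0.81

dQ_d/dP = −3055000/(21.1 + P)² = -247.504. At P = 90, Q_d = 27497.7.
Ed = (dQ_d/dP)·(P/Q_d) = (-247.504) × (90/27497.7) = -0.8100…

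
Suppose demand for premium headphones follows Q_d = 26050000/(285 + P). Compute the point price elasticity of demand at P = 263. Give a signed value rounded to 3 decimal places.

-0.480

dQ_d/dP = −26050000/(285 + P)² = -86.7454. At P = 263, Q_d = 47536.5.
Ed = (dQ_d/dP)·(P/Q_d) = (-86.7454) × (263/47536.5) = -0.47992…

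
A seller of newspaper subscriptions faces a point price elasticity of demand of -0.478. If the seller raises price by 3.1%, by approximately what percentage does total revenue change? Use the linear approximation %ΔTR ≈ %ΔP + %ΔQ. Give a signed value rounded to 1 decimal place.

%ΔQ ≈ Ed × %ΔP = (-0.478) × (+3.1%) = -1.4818%
%ΔTR ≈ %ΔP + %ΔQ = (+3.1%) + (-1.4818%) = +1.6182%

+1.6%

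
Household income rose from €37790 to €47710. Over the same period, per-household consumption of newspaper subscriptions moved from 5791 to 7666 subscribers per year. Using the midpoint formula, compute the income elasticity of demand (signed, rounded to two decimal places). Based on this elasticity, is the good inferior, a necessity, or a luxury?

%ΔQ = (7666 − 5791)/[( 5791 + 7666)/2] = 1875/6728.5 = 0.278665…
%ΔIncome = (47710 − 37790)/[( 37790 + 47710)/2] = 9920/42750 = 0.232046…
E_income = (1875/6728.5) / (9920/42750) = 1.2009…
E_income > 1 ⇒ normal good, luxury.

1.20; luxury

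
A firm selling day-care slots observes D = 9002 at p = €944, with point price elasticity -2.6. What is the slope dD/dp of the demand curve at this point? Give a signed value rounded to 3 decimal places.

Ed = (dD/dp)·(p/D) ⇒ dD/dp = Ed·D/p = (-2.6)·9002/944 = -24.79364…

-24.794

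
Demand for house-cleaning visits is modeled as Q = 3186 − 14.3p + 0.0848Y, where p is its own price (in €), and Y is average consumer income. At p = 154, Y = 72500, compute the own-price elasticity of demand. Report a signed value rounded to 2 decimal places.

-0.31

At the given values, Q = 3186 − 14.3(154) + 0.0848(72500) = 7131.8.
∂Q/∂p = −14.3.
E = (-14.3) × (154/7131.8) = -0.3087…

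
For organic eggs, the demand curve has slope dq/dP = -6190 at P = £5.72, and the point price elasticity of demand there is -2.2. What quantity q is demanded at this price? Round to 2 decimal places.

16094.00

Ed = (dq/dP)·(P/q) ⇒ q = (dq/dP)·P/Ed = (-6190)·5.72/(-2.2) = 16094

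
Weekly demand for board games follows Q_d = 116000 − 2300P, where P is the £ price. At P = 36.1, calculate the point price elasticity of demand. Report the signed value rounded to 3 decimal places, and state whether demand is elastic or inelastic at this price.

dQ_d/dP = −2300. At P = 36.1, Q_d = 116000 − 2300(36.1) = 32970.
Ed = (dQ_d/dP)·(P/Q_d) = −2300 × (36.1/32970) = -2.51835…
|Ed| = 2.518 > 1, so demand is elastic.

-2.518; elastic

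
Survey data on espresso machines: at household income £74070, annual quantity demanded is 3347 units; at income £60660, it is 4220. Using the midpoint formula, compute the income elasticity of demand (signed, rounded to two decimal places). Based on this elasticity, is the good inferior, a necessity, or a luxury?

%ΔQ = (4220 − 3347)/[( 3347 + 4220)/2] = 873/3783.5 = 0.230738…
%ΔIncome = (60660 − 74070)/[( 74070 + 60660)/2] = -13410/67365 = -0.199064…
E_income = (873/3783.5) / (-13410/67365) = -1.1591…
E_income < 0 ⇒ inferior good.

-1.16; inferior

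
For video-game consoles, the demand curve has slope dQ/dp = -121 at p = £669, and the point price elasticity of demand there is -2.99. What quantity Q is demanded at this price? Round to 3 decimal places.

27073.244

Ed = (dQ/dp)·(p/Q) ⇒ Q = (dQ/dp)·p/Ed = (-121)·669/(-2.99) = 27073.24414…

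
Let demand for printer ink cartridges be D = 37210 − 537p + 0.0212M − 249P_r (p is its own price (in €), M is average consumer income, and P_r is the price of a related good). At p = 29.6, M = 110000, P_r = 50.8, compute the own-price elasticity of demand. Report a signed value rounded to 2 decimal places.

-1.45

At the given values, D = 37210 − 537(29.6) + 0.0212(110000) − 249(50.8) = 10997.6.
∂D/∂p = −537.
E = (-537) × (29.6/10997.6) = -1.4453…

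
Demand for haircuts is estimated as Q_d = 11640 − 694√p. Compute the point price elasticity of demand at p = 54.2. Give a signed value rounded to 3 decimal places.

-0.391

dQ_d/dp = −694/(2√p) = -47.1335. At p = 54.2, Q_d = 6530.73.
Ed = (dQ_d/dp)·(p/Q_d) = (-47.1335) × (54.2/6530.73) = -0.39117…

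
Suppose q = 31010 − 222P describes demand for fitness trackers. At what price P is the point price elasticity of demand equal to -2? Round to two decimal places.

Ed = −222P/(31010 − 222P). Set this equal to -2:
222P = 2·(31010 − 222P) ⇒ 222P(1 + 2) = 2·31010
P = 2·31010 / (222·3) = 93.1231…

93.12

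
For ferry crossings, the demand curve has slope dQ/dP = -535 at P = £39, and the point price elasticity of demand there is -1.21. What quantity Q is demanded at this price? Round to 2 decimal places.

Ed = (dQ/dP)·(P/Q) ⇒ Q = (dQ/dP)·P/Ed = (-535)·39/(-1.21) = 17243.8016…

17243.80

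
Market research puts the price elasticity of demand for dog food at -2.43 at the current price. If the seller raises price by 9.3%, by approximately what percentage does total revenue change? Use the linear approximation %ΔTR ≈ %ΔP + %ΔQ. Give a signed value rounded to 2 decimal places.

-13.30%

%ΔQ ≈ Ed × %ΔP = (-2.43) × (+9.3%) = -22.5990%
%ΔTR ≈ %ΔP + %ΔQ = (+9.3%) + (-22.5990%) = -13.2990%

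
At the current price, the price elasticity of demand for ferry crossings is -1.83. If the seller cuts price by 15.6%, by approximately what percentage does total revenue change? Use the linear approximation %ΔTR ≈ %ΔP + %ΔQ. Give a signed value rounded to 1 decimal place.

%ΔQ ≈ Ed × %ΔP = (-1.83) × (-15.6%) = +28.5480%
%ΔTR ≈ %ΔP + %ΔQ = (-15.6%) + (+28.5480%) = +12.9480%

+12.9%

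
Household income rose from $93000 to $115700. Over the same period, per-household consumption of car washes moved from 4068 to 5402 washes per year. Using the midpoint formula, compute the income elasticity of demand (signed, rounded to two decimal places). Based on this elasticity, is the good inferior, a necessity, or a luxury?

1.30; luxury

%ΔQ = (5402 − 4068)/[( 4068 + 5402)/2] = 1334/4735 = 0.281731…
%ΔIncome = (115700 − 93000)/[( 93000 + 115700)/2] = 22700/104350 = 0.217537…
E_income = (1334/4735) / (22700/104350) = 1.2950…
E_income > 1 ⇒ normal good, luxury.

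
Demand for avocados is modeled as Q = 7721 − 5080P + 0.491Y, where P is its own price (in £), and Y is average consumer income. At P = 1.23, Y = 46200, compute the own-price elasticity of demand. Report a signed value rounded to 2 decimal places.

-0.26

At the given values, Q = 7721 − 5080(1.23) + 0.491(46200) = 24156.8.
∂Q/∂P = −5080.
E = (-5080) × (1.23/24156.8) = -0.2586…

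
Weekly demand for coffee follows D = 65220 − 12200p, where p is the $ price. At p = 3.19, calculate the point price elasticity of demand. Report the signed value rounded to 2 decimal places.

-1.48

dD/dp = −12200. At p = 3.19, D = 65220 − 12200(3.19) = 26302.
Ed = (dD/dp)·(p/D) = −12200 × (3.19/26302) = -1.4796…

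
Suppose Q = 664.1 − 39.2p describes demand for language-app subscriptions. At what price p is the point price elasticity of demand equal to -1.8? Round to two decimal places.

10.89

Ed = −39.2p/(664.1 − 39.2p). Set this equal to -1.8:
39.2p = 1.8·(664.1 − 39.2p) ⇒ 39.2p(1 + 1.8) = 1.8·664.1
p = 1.8·664.1 / (39.2·2.8) = 10.8908…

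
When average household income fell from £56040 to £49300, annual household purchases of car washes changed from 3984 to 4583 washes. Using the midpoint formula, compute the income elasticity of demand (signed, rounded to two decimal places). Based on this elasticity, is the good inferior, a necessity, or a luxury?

-1.09; inferior

%ΔQ = (4583 − 3984)/[( 3984 + 4583)/2] = 599/4283.5 = 0.139838…
%ΔIncome = (49300 − 56040)/[( 56040 + 49300)/2] = -6740/52670 = -0.127966…
E_income = (599/4283.5) / (-6740/52670) = -1.0927…
E_income < 0 ⇒ inferior good.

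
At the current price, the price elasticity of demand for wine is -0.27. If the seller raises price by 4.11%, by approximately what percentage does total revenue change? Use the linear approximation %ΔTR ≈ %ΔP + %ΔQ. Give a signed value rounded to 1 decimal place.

%ΔQ ≈ Ed × %ΔP = (-0.27) × (+4.11%) = -1.1097%
%ΔTR ≈ %ΔP + %ΔQ = (+4.11%) + (-1.1097%) = +3.0003%

+3.0%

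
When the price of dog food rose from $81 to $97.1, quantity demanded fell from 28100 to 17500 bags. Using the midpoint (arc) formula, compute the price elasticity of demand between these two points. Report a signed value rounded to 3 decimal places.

%ΔQ = (17500 − 28100) / [(28100 + 17500)/2] = -10600/22800 = -0.464912…
%ΔP = (97.1 − 81) / [(81 + 97.1)/2] = 16.1/89.05 = 0.180797…
Arc Ed = %ΔQ / %ΔP = (-10600/22800) / (16.1/89.05) = -2.57145…

-2.571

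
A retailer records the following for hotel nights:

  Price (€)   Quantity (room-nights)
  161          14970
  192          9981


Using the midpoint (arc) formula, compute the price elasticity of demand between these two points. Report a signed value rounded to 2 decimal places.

%ΔQ = (9981 − 14970) / [(14970 + 9981)/2] = -4989/12475.5 = -0.399903…
%ΔP = (192 − 161) / [(161 + 192)/2] = 31/176.5 = 0.175637…
Arc Ed = %ΔQ / %ΔP = (-4989/12475.5) / (31/176.5) = -2.2768…

-2.28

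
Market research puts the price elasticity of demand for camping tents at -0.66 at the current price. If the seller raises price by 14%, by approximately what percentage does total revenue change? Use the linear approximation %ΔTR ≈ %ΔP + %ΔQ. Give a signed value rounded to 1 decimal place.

+4.8%

%ΔQ ≈ Ed × %ΔP = (-0.66) × (+14%) = -9.2400%
%ΔTR ≈ %ΔP + %ΔQ = (+14%) + (-9.2400%) = +4.7600%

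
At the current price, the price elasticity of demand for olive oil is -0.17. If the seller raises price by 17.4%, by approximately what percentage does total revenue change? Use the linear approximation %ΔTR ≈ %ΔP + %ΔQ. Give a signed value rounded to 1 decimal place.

+14.4%

%ΔQ ≈ Ed × %ΔP = (-0.17) × (+17.4%) = -2.9580%
%ΔTR ≈ %ΔP + %ΔQ = (+17.4%) + (-2.9580%) = +14.4420%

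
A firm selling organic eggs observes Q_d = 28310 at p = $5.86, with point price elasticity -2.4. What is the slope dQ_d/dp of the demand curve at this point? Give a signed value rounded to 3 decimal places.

-11594.539

Ed = (dQ_d/dp)·(p/Q_d) ⇒ dQ_d/dp = Ed·Q_d/p = (-2.4)·28310/5.86 = -11594.53924…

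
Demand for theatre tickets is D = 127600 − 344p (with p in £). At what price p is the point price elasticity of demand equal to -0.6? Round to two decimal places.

139.10

Ed = −344p/(127600 − 344p). Set this equal to -0.6:
344p = 0.6·(127600 − 344p) ⇒ 344p(1 + 0.6) = 0.6·127600
p = 0.6·127600 / (344·1.6) = 139.0988…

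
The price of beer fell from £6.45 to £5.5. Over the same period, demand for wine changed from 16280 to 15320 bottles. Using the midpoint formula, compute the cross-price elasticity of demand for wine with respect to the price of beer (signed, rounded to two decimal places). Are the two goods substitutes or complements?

%ΔQ_{wine} = (15320 − 16280)/avg = -960/15800 = -0.060759…
%ΔP_{beer} = (5.5 − 6.45)/avg = -0.95/5.975 = -0.158995…
E_cross = (-960/15800) / (-0.95/5.975) = 0.3821…
E_cross > 0 ⇒ the goods are substitutes.

0.38; substitutes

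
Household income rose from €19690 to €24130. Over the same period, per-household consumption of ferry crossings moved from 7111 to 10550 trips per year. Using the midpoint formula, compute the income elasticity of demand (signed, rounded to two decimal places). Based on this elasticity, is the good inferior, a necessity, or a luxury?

1.92; luxury

%ΔQ = (10550 − 7111)/[( 7111 + 10550)/2] = 3439/8830.5 = 0.389445…
%ΔIncome = (24130 − 19690)/[( 19690 + 24130)/2] = 4440/21910 = 0.202647…
E_income = (3439/8830.5) / (4440/21910) = 1.9217…
E_income > 1 ⇒ normal good, luxury.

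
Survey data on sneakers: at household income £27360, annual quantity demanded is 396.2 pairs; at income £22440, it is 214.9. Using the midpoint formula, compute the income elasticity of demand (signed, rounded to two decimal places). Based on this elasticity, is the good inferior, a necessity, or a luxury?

3.00; luxury

%ΔQ = (214.9 − 396.2)/[( 396.2 + 214.9)/2] = -181.3/305.55 = -0.593356…
%ΔIncome = (22440 − 27360)/[( 27360 + 22440)/2] = -4920/24900 = -0.197590…
E_income = (-181.3/305.55) / (-4920/24900) = 3.0029…
E_income > 1 ⇒ normal good, luxury.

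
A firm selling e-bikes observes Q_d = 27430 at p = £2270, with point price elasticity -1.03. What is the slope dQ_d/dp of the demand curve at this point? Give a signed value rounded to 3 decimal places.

-12.446

Ed = (dQ_d/dp)·(p/Q_d) ⇒ dQ_d/dp = Ed·Q_d/p = (-1.03)·27430/2270 = -12.44621…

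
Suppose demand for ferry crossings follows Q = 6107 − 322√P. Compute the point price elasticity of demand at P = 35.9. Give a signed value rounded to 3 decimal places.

dQ/dP = −322/(2√P) = -26.8707. At P = 35.9, Q = 4177.69.
Ed = (dQ/dP)·(P/Q) = (-26.8707) × (35.9/4177.69) = -0.23090…

-0.231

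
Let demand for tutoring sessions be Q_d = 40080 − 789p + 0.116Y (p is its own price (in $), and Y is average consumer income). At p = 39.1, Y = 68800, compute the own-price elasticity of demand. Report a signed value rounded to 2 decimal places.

-1.79

At the given values, Q_d = 40080 − 789(39.1) + 0.116(68800) = 17210.9.
∂Q_d/∂p = −789.
E = (-789) × (39.1/17210.9) = -1.7924…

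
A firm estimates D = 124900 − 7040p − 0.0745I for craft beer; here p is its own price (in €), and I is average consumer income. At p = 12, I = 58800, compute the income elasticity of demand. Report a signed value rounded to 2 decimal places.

At the given values, D = 124900 − 7040(12) − 0.0745(58800) = 36039.4.
∂D/∂I = -0.0745.
E = (-0.0745) × (58800/36039.4) = -0.1215…

-0.12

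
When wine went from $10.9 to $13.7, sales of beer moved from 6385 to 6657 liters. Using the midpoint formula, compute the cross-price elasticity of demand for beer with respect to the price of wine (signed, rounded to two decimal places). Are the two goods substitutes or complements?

%ΔQ_{beer} = (6657 − 6385)/avg = 272/6521 = 0.041711…
%ΔP_{wine} = (13.7 − 10.9)/avg = 2.8/12.3 = 0.227642…
E_cross = (272/6521) / (2.8/12.3) = 0.1832…
E_cross > 0 ⇒ the goods are substitutes.

0.18; substitutes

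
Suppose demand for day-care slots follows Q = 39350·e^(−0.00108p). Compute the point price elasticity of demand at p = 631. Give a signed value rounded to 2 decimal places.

-0.68

dQ/dp = −0.00108·Q = -21.4984. At p = 631, Q = 19905.9.
Ed = (dQ/dp)·(p/Q) = (-21.4984) × (631/19905.9) = -0.6814…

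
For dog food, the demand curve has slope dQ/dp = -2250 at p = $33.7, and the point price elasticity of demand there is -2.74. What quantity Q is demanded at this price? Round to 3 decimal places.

27673.358

Ed = (dQ/dp)·(p/Q) ⇒ Q = (dQ/dp)·p/Ed = (-2250)·33.7/(-2.74) = 27673.35766…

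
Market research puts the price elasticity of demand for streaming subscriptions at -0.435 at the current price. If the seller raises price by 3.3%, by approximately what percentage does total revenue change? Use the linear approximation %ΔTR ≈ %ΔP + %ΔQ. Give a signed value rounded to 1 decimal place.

%ΔQ ≈ Ed × %ΔP = (-0.435) × (+3.3%) = -1.4355%
%ΔTR ≈ %ΔP + %ΔQ = (+3.3%) + (-1.4355%) = +1.8645%

+1.9%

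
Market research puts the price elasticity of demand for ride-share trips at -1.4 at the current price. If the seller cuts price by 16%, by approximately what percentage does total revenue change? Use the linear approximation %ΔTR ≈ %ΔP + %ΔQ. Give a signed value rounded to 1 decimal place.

%ΔQ ≈ Ed × %ΔP = (-1.4) × (-16%) = +22.4000%
%ΔTR ≈ %ΔP + %ΔQ = (-16%) + (+22.4000%) = +6.4000%

+6.4%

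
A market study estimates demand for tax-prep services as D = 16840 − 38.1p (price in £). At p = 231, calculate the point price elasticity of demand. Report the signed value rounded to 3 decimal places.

dD/dp = −38.1. At p = 231, D = 16840 − 38.1(231) = 8038.9.
Ed = (dD/dp)·(p/D) = −38.1 × (231/8038.9) = -1.09481…

-1.095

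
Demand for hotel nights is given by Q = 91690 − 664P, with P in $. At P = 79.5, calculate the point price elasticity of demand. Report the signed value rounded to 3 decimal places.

dQ/dP = −664. At P = 79.5, Q = 91690 − 664(79.5) = 38902.
Ed = (dQ/dP)·(P/Q) = −664 × (79.5/38902) = -1.35694…

-1.357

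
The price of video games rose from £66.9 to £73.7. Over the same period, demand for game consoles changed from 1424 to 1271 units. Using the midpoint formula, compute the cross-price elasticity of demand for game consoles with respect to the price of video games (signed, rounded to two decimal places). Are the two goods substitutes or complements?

%ΔQ_{game consoles} = (1271 − 1424)/avg = -153/1347.5 = -0.113543…
%ΔP_{video games} = (73.7 − 66.9)/avg = 6.8/70.3 = 0.096728…
E_cross = (-153/1347.5) / (6.8/70.3) = -1.1738…
E_cross < 0 ⇒ the goods are complements.

-1.17; complements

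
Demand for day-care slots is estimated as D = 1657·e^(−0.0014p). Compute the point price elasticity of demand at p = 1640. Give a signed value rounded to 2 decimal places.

dD/dp = −0.0014·D = -0.233513. At p = 1640, D = 166.795.
Ed = (dD/dp)·(p/D) = (-0.233513) × (1640/166.795) = -2.296

-2.30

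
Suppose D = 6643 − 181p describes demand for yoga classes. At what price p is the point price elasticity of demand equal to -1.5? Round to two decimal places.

22.02

Ed = −181p/(6643 − 181p). Set this equal to -1.5:
181p = 1.5·(6643 − 181p) ⇒ 181p(1 + 1.5) = 1.5·6643
p = 1.5·6643 / (181·2.5) = 22.0209…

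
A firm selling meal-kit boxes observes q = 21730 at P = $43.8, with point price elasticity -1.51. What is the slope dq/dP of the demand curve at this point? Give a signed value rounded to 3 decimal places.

Ed = (dq/dP)·(P/q) ⇒ dq/dP = Ed·q/P = (-1.51)·21730/43.8 = -749.13926…

-749.139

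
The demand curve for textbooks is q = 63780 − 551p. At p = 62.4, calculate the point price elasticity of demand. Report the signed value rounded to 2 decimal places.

dq/dp = −551. At p = 62.4, q = 63780 − 551(62.4) = 29397.6.
Ed = (dq/dp)·(p/q) = −551 × (62.4/29397.6) = -1.1695…

-1.17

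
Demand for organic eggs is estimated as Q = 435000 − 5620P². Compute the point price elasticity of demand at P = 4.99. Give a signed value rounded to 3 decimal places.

-0.949

dQ/dP = −2·5620·P = -56087.6. At P = 4.99, Q = 295061.438.
Ed = (dQ/dP)·(P/Q) = (-56087.6) × (4.99/295061.438) = -0.94853…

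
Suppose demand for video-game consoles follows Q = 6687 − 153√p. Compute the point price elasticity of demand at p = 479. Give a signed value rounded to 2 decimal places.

dQ/dp = −153/(2√p) = -3.49537. At p = 479, Q = 3338.43.
Ed = (dQ/dp)·(p/Q) = (-3.49537) × (479/3338.43) = -0.5015…

-0.50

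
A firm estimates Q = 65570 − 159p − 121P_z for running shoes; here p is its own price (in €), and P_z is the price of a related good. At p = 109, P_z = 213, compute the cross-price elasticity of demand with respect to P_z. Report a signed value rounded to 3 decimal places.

-1.147

At the given values, Q = 65570 − 159(109) − 121(213) = 22466.
∂Q/∂P_z = -121.
E = (-121) × (213/22466) = -1.14720…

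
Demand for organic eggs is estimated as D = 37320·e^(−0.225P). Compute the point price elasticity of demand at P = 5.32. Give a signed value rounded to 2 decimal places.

-1.20

dD/dP = −0.225·D = -2536.73. At P = 5.32, D = 11274.3.
Ed = (dD/dP)·(P/D) = (-2536.73) × (5.32/11274.3) = -1.197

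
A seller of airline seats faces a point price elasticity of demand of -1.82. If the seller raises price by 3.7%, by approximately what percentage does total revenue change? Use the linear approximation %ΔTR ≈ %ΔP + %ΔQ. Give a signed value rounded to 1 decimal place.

-3.0%

%ΔQ ≈ Ed × %ΔP = (-1.82) × (+3.7%) = -6.7340%
%ΔTR ≈ %ΔP + %ΔQ = (+3.7%) + (-6.7340%) = -3.0340%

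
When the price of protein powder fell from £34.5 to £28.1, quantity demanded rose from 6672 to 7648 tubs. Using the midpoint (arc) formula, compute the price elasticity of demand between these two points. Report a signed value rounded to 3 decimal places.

-0.667

%ΔQ = (7648 − 6672) / [(6672 + 7648)/2] = 976/7160 = 0.136312…
%ΔP = (28.1 − 34.5) / [(34.5 + 28.1)/2] = -6.4/31.3 = -0.204472…
Arc Ed = %ΔQ / %ΔP = (976/7160) / (-6.4/31.3) = -0.66665…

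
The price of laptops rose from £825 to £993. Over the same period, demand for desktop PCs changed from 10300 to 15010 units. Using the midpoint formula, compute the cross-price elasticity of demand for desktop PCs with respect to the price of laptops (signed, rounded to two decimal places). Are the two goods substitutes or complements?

%ΔQ_{desktop PCs} = (15010 − 10300)/avg = 4710/12655 = 0.372184…
%ΔP_{laptops} = (993 − 825)/avg = 168/909 = 0.184818…
E_cross = (4710/12655) / (168/909) = 2.0137…
E_cross > 0 ⇒ the goods are substitutes.

2.01; substitutes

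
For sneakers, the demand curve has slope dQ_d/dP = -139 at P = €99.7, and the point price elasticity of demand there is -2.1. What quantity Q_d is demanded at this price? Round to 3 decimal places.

6599.190

Ed = (dQ_d/dP)·(P/Q_d) ⇒ Q_d = (dQ_d/dP)·P/Ed = (-139)·99.7/(-2.1) = 6599.19047…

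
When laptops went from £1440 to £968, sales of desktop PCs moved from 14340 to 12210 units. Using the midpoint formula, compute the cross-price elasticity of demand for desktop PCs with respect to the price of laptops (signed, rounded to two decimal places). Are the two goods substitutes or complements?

%ΔQ_{desktop PCs} = (12210 − 14340)/avg = -2130/13275 = -0.160451…
%ΔP_{laptops} = (968 − 1440)/avg = -472/1204 = -0.392026…
E_cross = (-2130/13275) / (-472/1204) = 0.4092…
E_cross > 0 ⇒ the goods are substitutes.

0.41; substitutes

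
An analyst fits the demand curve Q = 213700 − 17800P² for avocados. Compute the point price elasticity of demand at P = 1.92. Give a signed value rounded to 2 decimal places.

dQ/dP = −2·17800·P = -68352. At P = 1.92, Q = 148082.08.
Ed = (dQ/dP)·(P/Q) = (-68352) × (1.92/148082.08) = -0.8862…

-0.89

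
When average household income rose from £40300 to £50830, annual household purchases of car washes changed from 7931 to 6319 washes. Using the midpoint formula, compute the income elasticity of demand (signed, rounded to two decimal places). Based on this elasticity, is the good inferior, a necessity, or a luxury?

%ΔQ = (6319 − 7931)/[( 7931 + 6319)/2] = -1612/7125 = -0.226245…
%ΔIncome = (50830 − 40300)/[( 40300 + 50830)/2] = 10530/45565 = 0.231098…
E_income = (-1612/7125) / (10530/45565) = -0.9790…
E_income < 0 ⇒ inferior good.

-0.98; inferior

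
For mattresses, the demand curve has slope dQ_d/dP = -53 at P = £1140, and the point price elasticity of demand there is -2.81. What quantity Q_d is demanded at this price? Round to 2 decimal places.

Ed = (dQ_d/dP)·(P/Q_d) ⇒ Q_d = (dQ_d/dP)·P/Ed = (-53)·1140/(-2.81) = 21501.7793…

21501.78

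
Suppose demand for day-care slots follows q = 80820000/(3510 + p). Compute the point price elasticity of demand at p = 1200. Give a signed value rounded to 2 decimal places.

dq/dp = −80820000/(3510 + p)² = -3.64315. At p = 1200, q = 17159.2.
Ed = (dq/dp)·(p/q) = (-3.64315) × (1200/17159.2) = -0.2547…

-0.25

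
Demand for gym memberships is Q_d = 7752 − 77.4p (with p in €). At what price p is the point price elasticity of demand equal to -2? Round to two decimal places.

Ed = −77.4p/(7752 − 77.4p). Set this equal to -2:
77.4p = 2·(7752 − 77.4p) ⇒ 77.4p(1 + 2) = 2·7752
p = 2·7752 / (77.4·3) = 66.7700…

66.77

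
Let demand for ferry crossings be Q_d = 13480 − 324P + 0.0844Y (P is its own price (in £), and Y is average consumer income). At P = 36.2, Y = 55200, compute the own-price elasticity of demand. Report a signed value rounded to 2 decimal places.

-1.83

At the given values, Q_d = 13480 − 324(36.2) + 0.0844(55200) = 6410.08.
∂Q_d/∂P = −324.
E = (-324) × (36.2/6410.08) = -1.8297…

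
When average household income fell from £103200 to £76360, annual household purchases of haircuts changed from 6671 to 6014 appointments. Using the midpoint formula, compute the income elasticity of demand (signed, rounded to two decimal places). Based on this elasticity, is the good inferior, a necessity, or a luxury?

0.35; necessity

%ΔQ = (6014 − 6671)/[( 6671 + 6014)/2] = -657/6342.5 = -0.103586…
%ΔIncome = (76360 − 103200)/[( 103200 + 76360)/2] = -26840/89780 = -0.298952…
E_income = (-657/6342.5) / (-26840/89780) = 0.3464…
0 < E_income < 1 ⇒ normal good, necessity.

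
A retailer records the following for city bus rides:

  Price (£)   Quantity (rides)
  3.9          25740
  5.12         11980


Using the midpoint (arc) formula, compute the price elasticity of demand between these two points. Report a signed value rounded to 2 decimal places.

-2.70

%ΔQ = (11980 − 25740) / [(25740 + 11980)/2] = -13760/18860 = -0.729586…
%ΔP = (5.12 − 3.9) / [(3.9 + 5.12)/2] = 1.22/4.51 = 0.270509…
Arc Ed = %ΔQ / %ΔP = (-13760/18860) / (1.22/4.51) = -2.6970…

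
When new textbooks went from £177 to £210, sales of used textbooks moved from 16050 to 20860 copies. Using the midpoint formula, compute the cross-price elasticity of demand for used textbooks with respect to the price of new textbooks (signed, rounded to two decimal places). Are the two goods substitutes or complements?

%ΔQ_{used textbooks} = (20860 − 16050)/avg = 4810/18455 = 0.260633…
%ΔP_{new textbooks} = (210 − 177)/avg = 33/193.5 = 0.170542…
E_cross = (4810/18455) / (33/193.5) = 1.5282…
E_cross > 0 ⇒ the goods are substitutes.

1.53; substitutes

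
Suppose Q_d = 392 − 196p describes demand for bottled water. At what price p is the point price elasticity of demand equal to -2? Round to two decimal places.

Ed = −196p/(392 − 196p). Set this equal to -2:
196p = 2·(392 − 196p) ⇒ 196p(1 + 2) = 2·392
p = 2·392 / (196·3) = 1.3333…

1.33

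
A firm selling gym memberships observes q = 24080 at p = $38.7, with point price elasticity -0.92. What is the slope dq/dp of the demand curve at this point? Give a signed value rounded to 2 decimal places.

-572.44

Ed = (dq/dp)·(p/q) ⇒ dq/dp = Ed·q/p = (-0.92)·24080/38.7 = -572.4444…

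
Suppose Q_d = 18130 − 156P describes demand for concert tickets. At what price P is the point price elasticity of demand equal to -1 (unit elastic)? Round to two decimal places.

Ed = −156P/(18130 − 156P). Set this equal to -1:
156P = 1·(18130 − 156P) ⇒ 156P(1 + 1) = 1·18130
P = 1·18130 / (156·2) = 58.1089…

58.11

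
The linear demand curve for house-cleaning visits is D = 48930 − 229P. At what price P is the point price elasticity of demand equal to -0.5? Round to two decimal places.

Ed = −229P/(48930 − 229P). Set this equal to -0.5:
229P = 0.5·(48930 − 229P) ⇒ 229P(1 + 0.5) = 0.5·48930
P = 0.5·48930 / (229·1.5) = 71.2227…

71.22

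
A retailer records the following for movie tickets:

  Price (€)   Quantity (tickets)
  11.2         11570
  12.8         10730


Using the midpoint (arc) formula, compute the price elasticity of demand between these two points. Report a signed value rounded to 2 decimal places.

%ΔQ = (10730 − 11570) / [(11570 + 10730)/2] = -840/11150 = -0.075336…
%ΔP = (12.8 − 11.2) / [(11.2 + 12.8)/2] = 1.6/12 = 0.133333…
Arc Ed = %ΔQ / %ΔP = (-840/11150) / (1.6/12) = -0.5650…

-0.57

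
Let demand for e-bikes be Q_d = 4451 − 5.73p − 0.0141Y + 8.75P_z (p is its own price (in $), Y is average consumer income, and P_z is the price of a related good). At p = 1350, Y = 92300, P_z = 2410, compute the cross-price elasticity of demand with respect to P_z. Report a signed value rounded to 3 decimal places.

At the given values, Q_d = 4451 − 5.73(1350) − 0.0141(92300) + 8.75(2410) = 16501.57.
∂Q_d/∂P_z = 8.75.
E = (8.75) × (2410/16501.57) = 1.27790…

1.278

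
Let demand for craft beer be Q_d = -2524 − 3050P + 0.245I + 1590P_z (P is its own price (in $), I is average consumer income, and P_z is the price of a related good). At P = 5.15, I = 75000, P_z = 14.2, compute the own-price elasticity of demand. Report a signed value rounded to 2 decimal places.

At the given values, Q_d = -2524 − 3050(5.15) + 0.245(75000) + 1590(14.2) = 22721.5.
∂Q_d/∂P = −3050.
E = (-3050) × (5.15/22721.5) = -0.6913…

-0.69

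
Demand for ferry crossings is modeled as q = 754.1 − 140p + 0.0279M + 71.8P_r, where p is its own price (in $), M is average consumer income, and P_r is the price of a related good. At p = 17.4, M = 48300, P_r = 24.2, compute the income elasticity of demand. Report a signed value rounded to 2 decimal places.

At the given values, q = 754.1 − 140(17.4) + 0.0279(48300) + 71.8(24.2) = 1403.23.
∂q/∂M = 0.0279.
E = (0.0279) × (48300/1403.23) = 0.9603…

0.96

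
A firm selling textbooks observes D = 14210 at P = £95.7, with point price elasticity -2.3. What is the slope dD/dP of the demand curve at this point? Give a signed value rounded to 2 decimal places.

Ed = (dD/dP)·(P/D) ⇒ dD/dP = Ed·D/P = (-2.3)·14210/95.7 = -341.5151…

-341.52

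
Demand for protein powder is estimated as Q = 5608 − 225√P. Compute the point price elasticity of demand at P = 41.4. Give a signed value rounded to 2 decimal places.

-0.17

dQ/dP = −225/(2√P) = -17.4845. At P = 41.4, Q = 4160.29.
Ed = (dQ/dP)·(P/Q) = (-17.4845) × (41.4/4160.29) = -0.1739…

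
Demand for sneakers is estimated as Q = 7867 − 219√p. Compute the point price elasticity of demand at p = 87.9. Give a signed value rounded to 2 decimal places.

-0.18

dQ/dp = −219/(2√p) = -11.6794. At p = 87.9, Q = 5813.77.
Ed = (dQ/dp)·(p/Q) = (-11.6794) × (87.9/5813.77) = -0.1765…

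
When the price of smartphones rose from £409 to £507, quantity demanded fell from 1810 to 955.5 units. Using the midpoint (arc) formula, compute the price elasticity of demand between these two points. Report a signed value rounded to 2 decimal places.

%ΔQ = (955.5 − 1810) / [(1810 + 955.5)/2] = -854.5/1382.75 = -0.617971…
%ΔP = (507 − 409) / [(409 + 507)/2] = 98/458 = 0.213973…
Arc Ed = %ΔQ / %ΔP = (-854.5/1382.75) / (98/458) = -2.8880…

-2.89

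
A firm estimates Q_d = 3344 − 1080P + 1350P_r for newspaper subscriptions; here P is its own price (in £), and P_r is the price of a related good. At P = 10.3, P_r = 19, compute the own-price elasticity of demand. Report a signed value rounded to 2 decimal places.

At the given values, Q_d = 3344 − 1080(10.3) + 1350(19) = 17870.
∂Q_d/∂P = −1080.
E = (-1080) × (10.3/17870) = -0.6224…

-0.62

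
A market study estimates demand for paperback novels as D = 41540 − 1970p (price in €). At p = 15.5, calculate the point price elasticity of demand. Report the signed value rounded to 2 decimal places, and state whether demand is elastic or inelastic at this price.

-2.77; elastic

dD/dp = −1970. At p = 15.5, D = 41540 − 1970(15.5) = 11005.
Ed = (dD/dp)·(p/D) = −1970 × (15.5/11005) = -2.7746…
|Ed| = 2.77 > 1, so demand is elastic.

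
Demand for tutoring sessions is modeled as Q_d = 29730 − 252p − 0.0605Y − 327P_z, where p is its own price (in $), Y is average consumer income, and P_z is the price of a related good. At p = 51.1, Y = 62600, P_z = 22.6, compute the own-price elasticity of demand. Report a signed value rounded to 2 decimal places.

At the given values, Q_d = 29730 − 252(51.1) − 0.0605(62600) − 327(22.6) = 5675.3.
∂Q_d/∂p = −252.
E = (-252) × (51.1/5675.3) = -2.2689…

-2.27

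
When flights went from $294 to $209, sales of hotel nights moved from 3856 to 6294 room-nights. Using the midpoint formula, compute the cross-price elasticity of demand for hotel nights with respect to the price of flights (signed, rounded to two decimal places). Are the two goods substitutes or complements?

-1.42; complements

%ΔQ_{hotel nights} = (6294 − 3856)/avg = 2438/5075 = 0.480394…
%ΔP_{flights} = (209 − 294)/avg = -85/251.5 = -0.337972…
E_cross = (2438/5075) / (-85/251.5) = -1.4214…
E_cross < 0 ⇒ the goods are complements.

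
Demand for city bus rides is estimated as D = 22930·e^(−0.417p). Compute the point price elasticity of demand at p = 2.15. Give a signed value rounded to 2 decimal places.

-0.90

dD/dp = −0.417·D = -3900.98. At p = 2.15, D = 9354.86.
Ed = (dD/dp)·(p/D) = (-3900.98) × (2.15/9354.86) = -0.8965…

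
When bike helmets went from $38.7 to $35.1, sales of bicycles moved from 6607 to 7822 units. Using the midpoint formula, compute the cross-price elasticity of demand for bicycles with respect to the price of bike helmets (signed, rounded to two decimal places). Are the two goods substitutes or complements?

%ΔQ_{bicycles} = (7822 − 6607)/avg = 1215/7214.5 = 0.168410…
%ΔP_{bike helmets} = (35.1 − 38.7)/avg = -3.6/36.9 = -0.097560…
E_cross = (1215/7214.5) / (-3.6/36.9) = -1.7262…
E_cross < 0 ⇒ the goods are complements.

-1.73; complements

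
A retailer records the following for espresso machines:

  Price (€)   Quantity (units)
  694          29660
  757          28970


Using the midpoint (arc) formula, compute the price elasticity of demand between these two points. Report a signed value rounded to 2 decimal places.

-0.27

%ΔQ = (28970 − 29660) / [(29660 + 28970)/2] = -690/29315 = -0.023537…
%ΔP = (757 − 694) / [(694 + 757)/2] = 63/725.5 = 0.086836…
Arc Ed = %ΔQ / %ΔP = (-690/29315) / (63/725.5) = -0.2710…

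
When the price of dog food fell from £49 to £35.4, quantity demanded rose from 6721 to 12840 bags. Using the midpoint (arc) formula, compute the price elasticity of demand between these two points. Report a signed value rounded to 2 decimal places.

-1.94

%ΔQ = (12840 − 6721) / [(6721 + 12840)/2] = 6119/9780.5 = 0.625632…
%ΔP = (35.4 − 49) / [(49 + 35.4)/2] = -13.6/42.2 = -0.322274…
Arc Ed = %ΔQ / %ΔP = (6119/9780.5) / (-13.6/42.2) = -1.9413…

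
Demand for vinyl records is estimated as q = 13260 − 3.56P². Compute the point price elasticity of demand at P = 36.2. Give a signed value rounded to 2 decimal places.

-1.09

dq/dP = −2·3.56·P = -257.744. At P = 36.2, q = 8594.8336.
Ed = (dq/dP)·(P/q) = (-257.744) × (36.2/8594.8336) = -1.0855…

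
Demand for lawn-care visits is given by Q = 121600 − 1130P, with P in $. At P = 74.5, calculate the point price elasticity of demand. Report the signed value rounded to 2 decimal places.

dQ/dP = −1130. At P = 74.5, Q = 121600 − 1130(74.5) = 37415.
Ed = (dQ/dP)·(P/Q) = −1130 × (74.5/37415) = -2.2500…

-2.25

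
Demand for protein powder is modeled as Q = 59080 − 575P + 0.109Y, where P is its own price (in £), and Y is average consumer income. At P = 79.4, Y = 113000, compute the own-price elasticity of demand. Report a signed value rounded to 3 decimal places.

At the given values, Q = 59080 − 575(79.4) + 0.109(113000) = 25742.
∂Q/∂P = −575.
E = (-575) × (79.4/25742) = -1.77356…

-1.774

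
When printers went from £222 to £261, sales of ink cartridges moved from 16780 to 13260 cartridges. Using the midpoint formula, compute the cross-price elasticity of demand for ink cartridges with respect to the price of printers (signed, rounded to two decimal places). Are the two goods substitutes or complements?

-1.45; complements

%ΔQ_{ink cartridges} = (13260 − 16780)/avg = -3520/15020 = -0.234354…
%ΔP_{printers} = (261 − 222)/avg = 39/241.5 = 0.161490…
E_cross = (-3520/15020) / (39/241.5) = -1.4511…
E_cross < 0 ⇒ the goods are complements.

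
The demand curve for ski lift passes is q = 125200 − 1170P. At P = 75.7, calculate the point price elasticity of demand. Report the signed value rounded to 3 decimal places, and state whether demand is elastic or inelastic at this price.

-2.418; elastic

dq/dP = −1170. At P = 75.7, q = 125200 − 1170(75.7) = 36631.
Ed = (dq/dP)·(P/q) = −1170 × (75.7/36631) = -2.41787…
|Ed| = 2.418 > 1, so demand is elastic.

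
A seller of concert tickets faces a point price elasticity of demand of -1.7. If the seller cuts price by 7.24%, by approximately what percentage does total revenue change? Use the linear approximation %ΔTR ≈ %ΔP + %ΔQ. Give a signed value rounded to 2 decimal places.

+5.07%

%ΔQ ≈ Ed × %ΔP = (-1.7) × (-7.24%) = +12.3080%
%ΔTR ≈ %ΔP + %ΔQ = (-7.24%) + (+12.3080%) = +5.0680%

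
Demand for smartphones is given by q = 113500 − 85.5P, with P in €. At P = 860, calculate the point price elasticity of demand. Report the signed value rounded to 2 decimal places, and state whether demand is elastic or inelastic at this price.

dq/dP = −85.5. At P = 860, q = 113500 − 85.5(860) = 39970.
Ed = (dq/dP)·(P/q) = −85.5 × (860/39970) = -1.8396…
|Ed| = 1.84 > 1, so demand is elastic.

-1.84; elastic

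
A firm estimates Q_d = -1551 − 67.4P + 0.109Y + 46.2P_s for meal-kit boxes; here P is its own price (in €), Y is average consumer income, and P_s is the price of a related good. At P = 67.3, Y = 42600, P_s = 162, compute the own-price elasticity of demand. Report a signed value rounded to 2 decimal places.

At the given values, Q_d = -1551 − 67.4(67.3) + 0.109(42600) + 46.2(162) = 6040.78.
∂Q_d/∂P = −67.4.
E = (-67.4) × (67.3/6040.78) = -0.7508…

-0.75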